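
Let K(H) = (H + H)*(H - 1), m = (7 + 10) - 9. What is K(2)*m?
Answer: 32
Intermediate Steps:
m = 8 (m = 17 - 9 = 8)
K(H) = 2*H*(-1 + H) (K(H) = (2*H)*(-1 + H) = 2*H*(-1 + H))
K(2)*m = (2*2*(-1 + 2))*8 = (2*2*1)*8 = 4*8 = 32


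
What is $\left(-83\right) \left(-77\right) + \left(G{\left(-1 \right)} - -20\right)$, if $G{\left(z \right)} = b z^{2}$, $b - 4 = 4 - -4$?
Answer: $6423$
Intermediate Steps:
$b = 12$ ($b = 4 + \left(4 - -4\right) = 4 + \left(4 + 4\right) = 4 + 8 = 12$)
$G{\left(z \right)} = 12 z^{2}$
$\left(-83\right) \left(-77\right) + \left(G{\left(-1 \right)} - -20\right) = \left(-83\right) \left(-77\right) + \left(12 \left(-1\right)^{2} - -20\right) = 6391 + \left(12 \cdot 1 + 20\right) = 6391 + \left(12 + 20\right) = 6391 + 32 = 6423$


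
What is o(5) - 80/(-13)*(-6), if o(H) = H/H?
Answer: -467/13 ≈ -35.923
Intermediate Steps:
o(H) = 1
o(5) - 80/(-13)*(-6) = 1 - 80/(-13)*(-6) = 1 - 80*(-1/13)*(-6) = 1 + (80/13)*(-6) = 1 - 480/13 = -467/13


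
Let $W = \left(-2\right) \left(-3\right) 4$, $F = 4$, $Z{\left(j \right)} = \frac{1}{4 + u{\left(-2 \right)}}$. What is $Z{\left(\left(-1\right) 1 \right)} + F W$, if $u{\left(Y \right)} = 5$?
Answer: $\frac{865}{9} \approx 96.111$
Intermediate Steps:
$Z{\left(j \right)} = \frac{1}{9}$ ($Z{\left(j \right)} = \frac{1}{4 + 5} = \frac{1}{9}$)
$W = 24$ ($W = 6 \cdot 4 = 24$)
$Z{\left(\left(-1\right) 1 \right)} + F W = \frac{1}{9} + 4 \cdot 24 = \frac{1}{9} + 96 = \frac{865}{9}$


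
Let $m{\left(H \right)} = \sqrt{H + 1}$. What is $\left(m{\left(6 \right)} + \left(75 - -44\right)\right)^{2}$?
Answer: $\left(119 + \sqrt{7}\right)^{2} \approx 14798.0$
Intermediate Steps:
$m{\left(H \right)} = \sqrt{1 + H}$
$\left(m{\left(6 \right)} + \left(75 - -44\right)\right)^{2} = \left(\sqrt{1 + 6} + \left(75 - -44\right)\right)^{2} = \left(\sqrt{7} + \left(75 + 44\right)\right)^{2} = \left(\sqrt{7} + 119\right)^{2} = \left(119 + \sqrt{7}\right)^{2}$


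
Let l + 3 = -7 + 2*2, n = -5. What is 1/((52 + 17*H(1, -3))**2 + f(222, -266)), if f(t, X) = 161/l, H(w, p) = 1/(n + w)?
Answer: 48/108155 ≈ 0.00044381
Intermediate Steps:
H(w, p) = 1/(-5 + w)
l = -6 (l = -3 + (-7 + 2*2) = -3 + (-7 + 4) = -3 - 3 = -6)
f(t, X) = -161/6 (f(t, X) = 161/(-6) = 161*(-1/6) = -161/6)
1/((52 + 17*H(1, -3))**2 + f(222, -266)) = 1/((52 + 17/(-5 + 1))**2 - 161/6) = 1/((52 + 17/(-4))**2 - 161/6) = 1/((52 + 17*(-1/4))**2 - 161/6) = 1/((52 - 17/4)**2 - 161/6) = 1/((191/4)**2 - 161/6) = 1/(36481/16 - 161/6) = 1/(108155/48) = 48/108155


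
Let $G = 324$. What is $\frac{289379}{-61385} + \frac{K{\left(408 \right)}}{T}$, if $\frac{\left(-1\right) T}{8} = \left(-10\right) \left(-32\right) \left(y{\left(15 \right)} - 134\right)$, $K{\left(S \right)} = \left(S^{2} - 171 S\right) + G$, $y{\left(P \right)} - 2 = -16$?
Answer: $- \frac{5184217141}{1162877440} \approx -4.4581$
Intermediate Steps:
$y{\left(P \right)} = -14$ ($y{\left(P \right)} = 2 - 16 = -14$)
$K{\left(S \right)} = 324 + S^{2} - 171 S$ ($K{\left(S \right)} = \left(S^{2} - 171 S\right) + 324 = 324 + S^{2} - 171 S$)
$T = 378880$ ($T = - 8 \left(-10\right) \left(-32\right) \left(-14 - 134\right) = - 8 \cdot 320 \left(-148\right) = \left(-8\right) \left(-47360\right) = 378880$)
$\frac{289379}{-61385} + \frac{K{\left(408 \right)}}{T} = \frac{289379}{-61385} + \frac{324 + 408^{2} - 69768}{378880} = 289379 \left(- \frac{1}{61385}\right) + \left(324 + 166464 - 69768\right) \frac{1}{378880} = - \frac{289379}{61385} + 97020 \cdot \frac{1}{378880} = - \frac{289379}{61385} + \frac{4851}{18944} = - \frac{5184217141}{1162877440}$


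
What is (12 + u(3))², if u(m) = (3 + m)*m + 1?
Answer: 961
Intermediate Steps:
u(m) = 1 + m*(3 + m) (u(m) = m*(3 + m) + 1 = 1 + m*(3 + m))
(12 + u(3))² = (12 + (1 + 3² + 3*3))² = (12 + (1 + 9 + 9))² = (12 + 19)² = 31² = 961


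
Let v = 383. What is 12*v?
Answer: 4596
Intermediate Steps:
12*v = 12*383 = 4596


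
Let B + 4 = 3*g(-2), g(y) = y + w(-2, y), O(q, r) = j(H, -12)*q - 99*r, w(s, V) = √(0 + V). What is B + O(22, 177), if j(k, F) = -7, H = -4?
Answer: -17687 + 3*I*√2 ≈ -17687.0 + 4.2426*I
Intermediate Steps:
w(s, V) = √V
O(q, r) = -99*r - 7*q (O(q, r) = -7*q - 99*r = -99*r - 7*q)
g(y) = y + √y
B = -10 + 3*I*√2 (B = -4 + 3*(-2 + √(-2)) = -4 + 3*(-2 + I*√2) = -4 + (-6 + 3*I*√2) = -10 + 3*I*√2 ≈ -10.0 + 4.2426*I)
B + O(22, 177) = (-10 + 3*I*√2) + (-99*177 - 7*22) = (-10 + 3*I*√2) + (-17523 - 154) = (-10 + 3*I*√2) - 17677 = -17687 + 3*I*√2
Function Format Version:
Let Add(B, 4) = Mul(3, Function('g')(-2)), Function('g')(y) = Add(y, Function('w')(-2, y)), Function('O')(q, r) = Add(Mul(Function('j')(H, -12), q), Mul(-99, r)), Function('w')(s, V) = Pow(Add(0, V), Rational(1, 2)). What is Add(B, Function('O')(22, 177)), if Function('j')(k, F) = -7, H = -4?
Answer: Add(-17687, Mul(3, I, Pow(2, Rational(1, 2)))) ≈ Add(-17687., Mul(4.2426, I))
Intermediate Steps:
Function('w')(s, V) = Pow(V, Rational(1, 2))
Function('O')(q, r) = Add(Mul(-99, r), Mul(-7, q)) (Function('O')(q, r) = Add(Mul(-7, q), Mul(-99, r)) = Add(Mul(-99, r), Mul(-7, q)))
Function('g')(y) = Add(y, Pow(y, Rational(1, 2)))
B = Add(-10, Mul(3, I, Pow(2, Rational(1, 2)))) (B = Add(-4, Mul(3, Add(-2, Pow(-2, Rational(1, 2))))) = Add(-4, Mul(3, Add(-2, Mul(I, Pow(2, Rational(1, 2)))))) = Add(-4, Add(-6, Mul(3, I, Pow(2, Rational(1, 2))))) = Add(-10, Mul(3, I, Pow(2, Rational(1, 2)))) ≈ Add(-10.000, Mul(4.2426, I)))
Add(B, Function('O')(22, 177)) = Add(Add(-10, Mul(3, I, Pow(2, Rational(1, 2)))), Add(Mul(-99, 177), Mul(-7, 22))) = Add(Add(-10, Mul(3, I, Pow(2, Rational(1, 2)))), Add(-17523, -154)) = Add(Add(-10, Mul(3, I, Pow(2, Rational(1, 2)))), -17677) = Add(-17687, Mul(3, I, Pow(2, Rational(1, 2))))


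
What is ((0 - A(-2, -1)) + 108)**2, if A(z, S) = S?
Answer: 11881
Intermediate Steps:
((0 - A(-2, -1)) + 108)**2 = ((0 - 1*(-1)) + 108)**2 = ((0 + 1) + 108)**2 = (1 + 108)**2 = 109**2 = 11881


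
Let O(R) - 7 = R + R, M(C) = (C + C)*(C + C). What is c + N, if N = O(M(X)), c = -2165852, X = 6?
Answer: -2165557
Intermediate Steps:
M(C) = 4*C² (M(C) = (2*C)*(2*C) = 4*C²)
O(R) = 7 + 2*R (O(R) = 7 + (R + R) = 7 + 2*R)
N = 295 (N = 7 + 2*(4*6²) = 7 + 2*(4*36) = 7 + 2*144 = 7 + 288 = 295)
c + N = -2165852 + 295 = -2165557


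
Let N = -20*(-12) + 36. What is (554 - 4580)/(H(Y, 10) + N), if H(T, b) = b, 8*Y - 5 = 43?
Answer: -183/13 ≈ -14.077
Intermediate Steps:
Y = 6 (Y = 5/8 + (1/8)*43 = 5/8 + 43/8 = 6)
N = 276 (N = 240 + 36 = 276)
(554 - 4580)/(H(Y, 10) + N) = (554 - 4580)/(10 + 276) = -4026/286 = -4026*1/286 = -183/13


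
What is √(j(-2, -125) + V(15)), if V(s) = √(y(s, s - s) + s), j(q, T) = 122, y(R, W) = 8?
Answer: √(122 + √23) ≈ 11.260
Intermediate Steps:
V(s) = √(8 + s)
√(j(-2, -125) + V(15)) = √(122 + √(8 + 15)) = √(122 + √23)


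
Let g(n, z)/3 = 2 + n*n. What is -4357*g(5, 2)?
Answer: -352917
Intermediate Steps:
g(n, z) = 6 + 3*n² (g(n, z) = 3*(2 + n*n) = 3*(2 + n²) = 6 + 3*n²)
-4357*g(5, 2) = -4357*(6 + 3*5²) = -4357*(6 + 3*25) = -4357*(6 + 75) = -4357*81 = -352917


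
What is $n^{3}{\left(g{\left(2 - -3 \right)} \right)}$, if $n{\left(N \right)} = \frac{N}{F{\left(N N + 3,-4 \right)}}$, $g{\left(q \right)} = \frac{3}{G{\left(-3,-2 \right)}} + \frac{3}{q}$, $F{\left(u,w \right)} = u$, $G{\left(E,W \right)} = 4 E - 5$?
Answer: $\frac{1061208000}{448927222393} \approx 0.0023639$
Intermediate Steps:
$G{\left(E,W \right)} = -5 + 4 E$
$g{\left(q \right)} = - \frac{3}{17} + \frac{3}{q}$ ($g{\left(q \right)} = \frac{3}{-5 + 4 \left(-3\right)} + \frac{3}{q} = \frac{3}{-5 - 12} + \frac{3}{q} = \frac{3}{-17} + \frac{3}{q} = 3 \left(- \frac{1}{17}\right) + \frac{3}{q} = - \frac{3}{17} + \frac{3}{q}$)
$n{\left(N \right)} = \frac{N}{3 + N^{2}}$ ($n{\left(N \right)} = \frac{N}{N N + 3} = \frac{N}{N^{2} + 3} = \frac{N}{3 + N^{2}}$)
$n^{3}{\left(g{\left(2 - -3 \right)} \right)} = \left(\frac{- \frac{3}{17} + \frac{3}{2 - -3}}{3 + \left(- \frac{3}{17} + \frac{3}{2 - -3}\right)^{2}}\right)^{3} = \left(\frac{- \frac{3}{17} + \frac{3}{2 + 3}}{3 + \left(- \frac{3}{17} + \frac{3}{2 + 3}\right)^{2}}\right)^{3} = \left(\frac{- \frac{3}{17} + \frac{3}{5}}{3 + \left(- \frac{3}{17} + \frac{3}{5}\right)^{2}}\right)^{3} = \left(\frac{36}{85 \left(3 + \left(\frac{36}{85}\right)^{2}\right)}\right)^{3} = \left(\frac{36}{85 \left(3 + \frac{1296}{7225}\right)}\right)^{3} = \left(\frac{36}{85 \cdot \frac{22971}{7225}}\right)^{3} = \left(\frac{36}{85} \cdot \frac{7225}{22971}\right)^{3} = \left(\frac{1020}{7657}\right)^{3} = \frac{1061208000}{448927222393}$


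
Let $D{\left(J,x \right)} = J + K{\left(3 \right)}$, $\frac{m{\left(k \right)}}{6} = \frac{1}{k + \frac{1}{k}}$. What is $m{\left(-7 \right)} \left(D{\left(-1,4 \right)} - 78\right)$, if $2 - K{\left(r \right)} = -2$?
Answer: $63$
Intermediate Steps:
$m{\left(k \right)} = \frac{6}{k + \frac{1}{k}}$
$K{\left(r \right)} = 4$ ($K{\left(r \right)} = 2 - -2 = 2 + 2 = 4$)
$D{\left(J,x \right)} = 4 + J$ ($D{\left(J,x \right)} = J + 4 = 4 + J$)
$m{\left(-7 \right)} \left(D{\left(-1,4 \right)} - 78\right) = 6 \left(-7\right) \frac{1}{1 + \left(-7\right)^{2}} \left(\left(4 - 1\right) - 78\right) = 6 \left(-7\right) \frac{1}{1 + 49} \left(3 - 78\right) = 6 \left(-7\right) \frac{1}{50} \left(-75\right) = \left(- \frac{21}{25}\right) \left(-75\right) = 63$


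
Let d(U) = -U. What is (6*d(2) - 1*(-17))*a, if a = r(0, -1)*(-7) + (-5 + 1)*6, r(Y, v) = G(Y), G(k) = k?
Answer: -120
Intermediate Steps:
r(Y, v) = Y
a = -24 (a = 0*(-7) + (-5 + 1)*6 = 0 - 4*6 = 0 - 24 = -24)
(6*d(2) - 1*(-17))*a = (6*(-1*2) - 1*(-17))*(-24) = (6*(-2) + 17)*(-24) = (-12 + 17)*(-24) = 5*(-24) = -120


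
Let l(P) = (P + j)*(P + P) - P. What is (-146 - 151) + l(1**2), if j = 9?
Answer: -278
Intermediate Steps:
l(P) = -P + 2*P*(9 + P) (l(P) = (P + 9)*(P + P) - P = (9 + P)*(2*P) - P = 2*P*(9 + P) - P = -P + 2*P*(9 + P))
(-146 - 151) + l(1**2) = (-146 - 151) + 1**2*(17 + 2*1**2) = -297 + 1*(17 + 2*1) = -297 + 1*(17 + 2) = -297 + 1*19 = -297 + 19 = -278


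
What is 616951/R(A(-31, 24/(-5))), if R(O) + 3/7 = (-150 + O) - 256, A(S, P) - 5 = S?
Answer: -4318657/3027 ≈ -1426.7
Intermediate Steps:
A(S, P) = 5 + S
R(O) = -2845/7 + O (R(O) = -3/7 + ((-150 + O) - 256) = -3/7 + (-406 + O) = -2845/7 + O)
616951/R(A(-31, 24/(-5))) = 616951/(-2845/7 + (5 - 31)) = 616951/(-2845/7 - 26) = 616951/(-3027/7) = 616951*(-7/3027) = -4318657/3027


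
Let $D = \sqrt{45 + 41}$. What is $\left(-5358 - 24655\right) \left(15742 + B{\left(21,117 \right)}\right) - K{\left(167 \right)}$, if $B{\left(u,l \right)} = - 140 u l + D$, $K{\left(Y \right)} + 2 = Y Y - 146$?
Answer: $9851379353 - 30013 \sqrt{86} \approx 9.8511 \cdot 10^{9}$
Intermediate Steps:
$K{\left(Y \right)} = -148 + Y^{2}$ ($K{\left(Y \right)} = -2 + \left(Y Y - 146\right) = -2 + \left(Y^{2} - 146\right) = -2 + \left(-146 + Y^{2}\right) = -148 + Y^{2}$)
$D = \sqrt{86} \approx 9.2736$
$B{\left(u,l \right)} = \sqrt{86} - 140 l u$ ($B{\left(u,l \right)} = - 140 u l + \sqrt{86} = - 140 l u + \sqrt{86} = \sqrt{86} - 140 l u$)
$\left(-5358 - 24655\right) \left(15742 + B{\left(21,117 \right)}\right) - K{\left(167 \right)} = \left(-5358 - 24655\right) \left(15742 + \left(\sqrt{86} - 16380 \cdot 21\right)\right) - \left(-148 + 167^{2}\right) = - 30013 \left(15742 - \left(343980 - \sqrt{86}\right)\right) - \left(-148 + 27889\right) = - 30013 \left(15742 - \left(343980 - \sqrt{86}\right)\right) - 27741 = - 30013 \left(-328238 + \sqrt{86}\right) - 27741 = \left(9851407094 - 30013 \sqrt{86}\right) - 27741 = 9851379353 - 30013 \sqrt{86}$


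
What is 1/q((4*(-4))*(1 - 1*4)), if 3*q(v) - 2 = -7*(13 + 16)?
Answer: -1/67 ≈ -0.014925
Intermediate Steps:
q(v) = -67 (q(v) = ⅔ + (-7*(13 + 16))/3 = ⅔ + (-7*29)/3 = ⅔ + (⅓)*(-203) = ⅔ - 203/3 = -67)
1/q((4*(-4))*(1 - 1*4)) = 1/(-67) = -1/67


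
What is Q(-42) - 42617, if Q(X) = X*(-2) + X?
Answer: -42575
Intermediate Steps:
Q(X) = -X (Q(X) = -2*X + X = -X)
Q(-42) - 42617 = -1*(-42) - 42617 = 42 - 42617 = -42575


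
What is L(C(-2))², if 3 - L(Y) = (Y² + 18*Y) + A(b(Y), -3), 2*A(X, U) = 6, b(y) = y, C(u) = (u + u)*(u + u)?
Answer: 295936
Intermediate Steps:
C(u) = 4*u² (C(u) = (2*u)*(2*u) = 4*u²)
A(X, U) = 3 (A(X, U) = (½)*6 = 3)
L(Y) = -Y² - 18*Y (L(Y) = 3 - ((Y² + 18*Y) + 3) = 3 - (3 + Y² + 18*Y) = 3 + (-3 - Y² - 18*Y) = -Y² - 18*Y)
L(C(-2))² = ((4*(-2)²)*(-18 - 4*(-2)²))² = ((4*4)*(-18 - 4*4))² = (16*(-18 - 1*16))² = (16*(-18 - 16))² = (16*(-34))² = (-544)² = 295936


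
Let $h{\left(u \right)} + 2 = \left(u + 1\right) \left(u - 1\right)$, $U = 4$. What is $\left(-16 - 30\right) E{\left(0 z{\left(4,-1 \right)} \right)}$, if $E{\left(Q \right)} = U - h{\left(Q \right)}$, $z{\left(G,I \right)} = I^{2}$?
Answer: $-322$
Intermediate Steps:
$h{\left(u \right)} = -2 + \left(1 + u\right) \left(-1 + u\right)$ ($h{\left(u \right)} = -2 + \left(u + 1\right) \left(u - 1\right) = -2 + \left(1 + u\right) \left(-1 + u\right)$)
$E{\left(Q \right)} = 7 - Q^{2}$ ($E{\left(Q \right)} = 4 - \left(-3 + Q^{2}\right) = 7 - Q^{2}$)
$\left(-16 - 30\right) E{\left(0 z{\left(4,-1 \right)} \right)} = \left(-16 - 30\right) \left(7 - \left(0 \left(-1\right)^{2}\right)^{2}\right) = - 46 \left(7 - \left(0 \cdot 1\right)^{2}\right) = - 46 \left(7 - 0^{2}\right) = - 46 \left(7 - 0\right) = - 46 \left(7 + 0\right) = \left(-46\right) 7 = -322$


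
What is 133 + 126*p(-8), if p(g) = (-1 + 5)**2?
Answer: 2149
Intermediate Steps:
p(g) = 16 (p(g) = 4**2 = 16)
133 + 126*p(-8) = 133 + 126*16 = 133 + 2016 = 2149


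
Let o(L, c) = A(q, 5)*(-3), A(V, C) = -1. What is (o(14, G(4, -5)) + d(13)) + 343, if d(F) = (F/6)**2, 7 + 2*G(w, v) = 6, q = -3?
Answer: 12625/36 ≈ 350.69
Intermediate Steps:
G(w, v) = -1/2 (G(w, v) = -7/2 + (1/2)*6 = -7/2 + 3 = -1/2)
o(L, c) = 3 (o(L, c) = -1*(-3) = 3)
d(F) = F**2/36 (d(F) = (F*(1/6))**2 = (F/6)**2 = F**2/36)
(o(14, G(4, -5)) + d(13)) + 343 = (3 + (1/36)*13**2) + 343 = (3 + (1/36)*169) + 343 = (3 + 169/36) + 343 = 277/36 + 343 = 12625/36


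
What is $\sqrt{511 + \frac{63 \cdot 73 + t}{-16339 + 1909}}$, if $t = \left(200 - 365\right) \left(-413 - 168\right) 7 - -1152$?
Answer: $\frac{\sqrt{15883730}}{185} \approx 21.543$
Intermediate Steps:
$t = 672207$ ($t = \left(-165\right) \left(-581\right) 7 + 1152 = 95865 \cdot 7 + 1152 = 671055 + 1152 = 672207$)
$\sqrt{511 + \frac{63 \cdot 73 + t}{-16339 + 1909}} = \sqrt{511 + \frac{63 \cdot 73 + 672207}{-16339 + 1909}} = \sqrt{511 + \frac{4599 + 672207}{-14430}} = \sqrt{511 + 676806 \left(- \frac{1}{14430}\right)} = \sqrt{511 - \frac{8677}{185}} = \sqrt{\frac{85858}{185}} = \frac{\sqrt{15883730}}{185}$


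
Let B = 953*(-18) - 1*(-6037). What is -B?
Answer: 11117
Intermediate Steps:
B = -11117 (B = -17154 + 6037 = -11117)
-B = -1*(-11117) = 11117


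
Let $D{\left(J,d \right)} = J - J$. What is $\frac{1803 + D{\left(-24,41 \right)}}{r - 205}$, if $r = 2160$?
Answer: $\frac{1803}{1955} \approx 0.92225$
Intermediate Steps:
$D{\left(J,d \right)} = 0$
$\frac{1803 + D{\left(-24,41 \right)}}{r - 205} = \frac{1803 + 0}{2160 - 205} = \frac{1803}{1955}$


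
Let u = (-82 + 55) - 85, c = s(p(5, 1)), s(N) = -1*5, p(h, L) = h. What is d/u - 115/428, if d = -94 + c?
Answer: 7373/11984 ≈ 0.61524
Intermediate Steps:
s(N) = -5
c = -5
d = -99 (d = -94 - 5 = -99)
u = -112 (u = -27 - 85 = -112)
d/u - 115/428 = -99/(-112) - 115/428 = -99*(-1/112) - 115*1/428 = 99/112 - 115/428 = 7373/11984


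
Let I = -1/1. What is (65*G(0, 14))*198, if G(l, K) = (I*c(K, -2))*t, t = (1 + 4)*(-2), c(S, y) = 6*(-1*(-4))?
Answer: 3088800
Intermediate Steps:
c(S, y) = 24 (c(S, y) = 6*4 = 24)
t = -10 (t = 5*(-2) = -10)
I = -1 (I = -1*1 = -1)
G(l, K) = 240 (G(l, K) = -1*24*(-10) = -24*(-10) = 240)
(65*G(0, 14))*198 = (65*240)*198 = 15600*198 = 3088800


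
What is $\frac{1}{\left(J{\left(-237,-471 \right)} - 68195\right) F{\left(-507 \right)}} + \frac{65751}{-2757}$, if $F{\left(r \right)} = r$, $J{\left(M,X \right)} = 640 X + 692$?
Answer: $- \frac{4099664730698}{171902718819} \approx -23.849$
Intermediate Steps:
$J{\left(M,X \right)} = 692 + 640 X$
$\frac{1}{\left(J{\left(-237,-471 \right)} - 68195\right) F{\left(-507 \right)}} + \frac{65751}{-2757} = \frac{1}{\left(\left(692 + 640 \left(-471\right)\right) - 68195\right) \left(-507\right)} + \frac{65751}{-2757} = \frac{1}{\left(692 - 301440\right) - 68195} \left(- \frac{1}{507}\right) + 65751 \left(- \frac{1}{2757}\right) = \frac{1}{-300748 - 68195} \left(- \frac{1}{507}\right) - \frac{21917}{919} = \frac{1}{-368943} \left(- \frac{1}{507}\right) - \frac{21917}{919} = \left(- \frac{1}{368943}\right) \left(- \frac{1}{507}\right) - \frac{21917}{919} = \frac{1}{187054101} - \frac{21917}{919} = - \frac{4099664730698}{171902718819}$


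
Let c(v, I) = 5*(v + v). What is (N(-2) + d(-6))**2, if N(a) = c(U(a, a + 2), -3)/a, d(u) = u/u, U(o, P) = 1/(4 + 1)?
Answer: 0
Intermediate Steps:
U(o, P) = 1/5
c(v, I) = 10*v (c(v, I) = 5*(2*v) = 10*v)
d(u) = 1
N(a) = 2/a (N(a) = (10*(1/5))/a = 2/a)
(N(-2) + d(-6))**2 = (2/(-2) + 1)**2 = (2*(-1/2) + 1)**2 = (-1 + 1)**2 = 0**2 = 0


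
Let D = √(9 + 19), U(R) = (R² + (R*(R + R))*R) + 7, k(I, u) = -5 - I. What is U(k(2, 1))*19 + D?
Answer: -11970 + 2*√7 ≈ -11965.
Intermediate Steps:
U(R) = 7 + R² + 2*R³ (U(R) = (R² + (R*(2*R))*R) + 7 = (R² + (2*R²)*R) + 7 = (R² + 2*R³) + 7 = 7 + R² + 2*R³)
D = 2*√7 (D = √28 = 2*√7 ≈ 5.2915)
U(k(2, 1))*19 + D = (7 + (-5 - 1*2)² + 2*(-5 - 1*2)³)*19 + 2*√7 = (7 + (-5 - 2)² + 2*(-5 - 2)³)*19 + 2*√7 = (7 + (-7)² + 2*(-7)³)*19 + 2*√7 = (7 + 49 + 2*(-343))*19 + 2*√7 = (7 + 49 - 686)*19 + 2*√7 = -630*19 + 2*√7 = -11970 + 2*√7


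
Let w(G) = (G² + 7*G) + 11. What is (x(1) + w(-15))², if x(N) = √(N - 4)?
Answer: (131 + I*√3)² ≈ 17158.0 + 453.8*I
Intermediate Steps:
w(G) = 11 + G² + 7*G
x(N) = √(-4 + N)
(x(1) + w(-15))² = (√(-4 + 1) + (11 + (-15)² + 7*(-15)))² = (√(-3) + (11 + 225 - 105))² = (I*√3 + 131)² = (131 + I*√3)²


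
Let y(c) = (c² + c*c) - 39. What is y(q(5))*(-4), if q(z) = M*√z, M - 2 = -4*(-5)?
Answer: -19204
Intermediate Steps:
M = 22 (M = 2 - 4*(-5) = 2 + 20 = 22)
q(z) = 22*√z
y(c) = -39 + 2*c² (y(c) = (c² + c²) - 39 = 2*c² - 39 = -39 + 2*c²)
y(q(5))*(-4) = (-39 + 2*(22*√5)²)*(-4) = (-39 + 2*2420)*(-4) = (-39 + 4840)*(-4) = 4801*(-4) = -19204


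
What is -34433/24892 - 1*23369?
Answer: -83105083/3556 ≈ -23370.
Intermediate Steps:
-34433/24892 - 1*23369 = -34433*1/24892 - 23369 = -4919/3556 - 23369 = -83105083/3556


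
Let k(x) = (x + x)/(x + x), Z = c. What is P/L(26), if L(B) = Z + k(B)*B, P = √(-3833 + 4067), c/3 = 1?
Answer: 3*√26/29 ≈ 0.52748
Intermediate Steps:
c = 3 (c = 3*1 = 3)
Z = 3
P = 3*√26 (P = √234 = 3*√26 ≈ 15.297)
k(x) = 1 (k(x) = (2*x)/((2*x)) = (2*x)*(1/(2*x)) = 1)
L(B) = 3 + B (L(B) = 3 + 1*B = 3 + B)
P/L(26) = (3*√26)/(3 + 26) = (3*√26)/29 = (3*√26)*(1/29) = 3*√26/29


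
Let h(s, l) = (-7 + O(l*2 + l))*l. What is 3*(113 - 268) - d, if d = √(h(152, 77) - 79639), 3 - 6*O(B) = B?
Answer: -465 - 28*I*√106 ≈ -465.0 - 288.28*I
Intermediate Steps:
O(B) = ½ - B/6
h(s, l) = l*(-13/2 - l/2) (h(s, l) = (-7 + (½ - (l*2 + l)/6))*l = (-7 + (½ - (2*l + l)/6))*l = (-7 + (½ - l/2))*l = (-13/2 - l/2)*l = l*(-13/2 - l/2))
d = 28*I*√106 (d = √(-½*77*(13 + 77) - 79639) = √(-½*77*90 - 79639) = √(-3465 - 79639) = √(-83104) = 28*I*√106 ≈ 288.28*I)
3*(113 - 268) - d = 3*(113 - 268) - 28*I*√106 = 3*(-155) - 28*I*√106 = -465 - 28*I*√106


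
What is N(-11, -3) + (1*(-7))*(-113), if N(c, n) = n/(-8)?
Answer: 6331/8 ≈ 791.38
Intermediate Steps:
N(c, n) = -n/8 (N(c, n) = n*(-⅛) = -n/8)
N(-11, -3) + (1*(-7))*(-113) = -⅛*(-3) + (1*(-7))*(-113) = 3/8 - 7*(-113) = 3/8 + 791 = 6331/8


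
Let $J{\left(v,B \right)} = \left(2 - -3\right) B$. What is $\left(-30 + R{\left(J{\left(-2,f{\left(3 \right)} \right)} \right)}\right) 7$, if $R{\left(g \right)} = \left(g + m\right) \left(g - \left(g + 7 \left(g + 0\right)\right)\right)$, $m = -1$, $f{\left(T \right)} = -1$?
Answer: $-1680$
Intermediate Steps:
$J{\left(v,B \right)} = 5 B$ ($J{\left(v,B \right)} = \left(2 + 3\right) B = 5 B$)
$R{\left(g \right)} = - 7 g \left(-1 + g\right)$ ($R{\left(g \right)} = \left(g - 1\right) \left(g - \left(g + 7 \left(g + 0\right)\right)\right) = \left(-1 + g\right) \left(g - 8 g\right) = \left(-1 + g\right) \left(- 7 g\right) = - 7 g \left(-1 + g\right)$)
$\left(-30 + R{\left(J{\left(-2,f{\left(3 \right)} \right)} \right)}\right) 7 = \left(-30 + 7 \cdot 5 \left(-1\right) \left(1 - 5 \left(-1\right)\right)\right) 7 = \left(-30 + 7 \left(-5\right) \left(1 - -5\right)\right) 7 = \left(-30 + 7 \left(-5\right) \left(1 + 5\right)\right) 7 = \left(-30 + 7 \left(-5\right) 6\right) 7 = \left(-30 - 210\right) 7 = \left(-240\right) 7 = -1680$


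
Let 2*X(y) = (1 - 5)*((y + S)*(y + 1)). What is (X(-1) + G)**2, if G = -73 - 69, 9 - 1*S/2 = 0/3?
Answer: 20164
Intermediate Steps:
S = 18 (S = 18 - 0/3 = 18 - 2*0 = 18 + 0 = 18)
X(y) = -2*(1 + y)*(18 + y) (X(y) = ((1 - 5)*((y + 18)*(y + 1)))/2 = (-4*(18 + y)*(1 + y))/2 = (-4*(1 + y)*(18 + y))/2 = -2*(1 + y)*(18 + y))
G = -142
(X(-1) + G)**2 = ((-36 - 38*(-1) - 2*(-1)**2) - 142)**2 = ((-36 + 38 - 2*1) - 142)**2 = ((-36 + 38 - 2) - 142)**2 = (0 - 142)**2 = (-142)**2 = 20164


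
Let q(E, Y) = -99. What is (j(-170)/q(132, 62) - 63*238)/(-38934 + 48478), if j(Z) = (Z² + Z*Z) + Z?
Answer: -128503/78738 ≈ -1.6320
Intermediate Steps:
j(Z) = Z + 2*Z² (j(Z) = (Z² + Z²) + Z = 2*Z² + Z = Z + 2*Z²)
(j(-170)/q(132, 62) - 63*238)/(-38934 + 48478) = (-170*(1 + 2*(-170))/(-99) - 63*238)/(-38934 + 48478) = (-170*(1 - 340)*(-1/99) - 14994)/9544 = (-170*(-339)*(-1/99) - 14994)*(1/9544) = (57630*(-1/99) - 14994)*(1/9544) = (-19210/33 - 14994)*(1/9544) = -514012/33*1/9544 = -128503/78738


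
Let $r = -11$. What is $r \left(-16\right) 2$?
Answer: $352$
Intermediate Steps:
$r \left(-16\right) 2 = \left(-11\right) \left(-16\right) 2 = 176 \cdot 2 = 352$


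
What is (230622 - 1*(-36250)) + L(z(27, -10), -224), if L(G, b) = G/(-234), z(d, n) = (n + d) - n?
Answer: 6938669/26 ≈ 2.6687e+5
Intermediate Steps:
z(d, n) = d (z(d, n) = (d + n) - n = d)
L(G, b) = -G/234 (L(G, b) = G*(-1/234) = -G/234)
(230622 - 1*(-36250)) + L(z(27, -10), -224) = (230622 - 1*(-36250)) - 1/234*27 = (230622 + 36250) - 3/26 = 266872 - 3/26 = 6938669/26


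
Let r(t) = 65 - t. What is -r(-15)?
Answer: -80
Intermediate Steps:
-r(-15) = -(65 - 1*(-15)) = -(65 + 15) = -1*80 = -80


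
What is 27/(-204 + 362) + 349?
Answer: 55169/158 ≈ 349.17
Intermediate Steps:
27/(-204 + 362) + 349 = 27/158 + 349 = 55169/158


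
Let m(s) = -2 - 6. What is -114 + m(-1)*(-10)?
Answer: -34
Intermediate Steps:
m(s) = -8
-114 + m(-1)*(-10) = -114 - 8*(-10) = -114 + 80 = -34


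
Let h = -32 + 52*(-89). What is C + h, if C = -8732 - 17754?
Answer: -31146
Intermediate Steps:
C = -26486
h = -4660 (h = -32 - 4628 = -4660)
C + h = -26486 - 4660 = -31146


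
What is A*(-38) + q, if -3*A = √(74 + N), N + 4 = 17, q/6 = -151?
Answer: -906 + 38*√87/3 ≈ -787.85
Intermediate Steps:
q = -906 (q = 6*(-151) = -906)
N = 13 (N = -4 + 17 = 13)
A = -√87/3 (A = -√(74 + 13)/3 = -√87/3 ≈ -3.1091)
A*(-38) + q = -√87/3*(-38) - 906 = 38*√87/3 - 906 = -906 + 38*√87/3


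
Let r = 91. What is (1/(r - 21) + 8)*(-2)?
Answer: -561/35 ≈ -16.029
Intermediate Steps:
(1/(r - 21) + 8)*(-2) = (1/(91 - 21) + 8)*(-2) = (1/70 + 8)*(-2) = (561/70)*(-2) = -561/35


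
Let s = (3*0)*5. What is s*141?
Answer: 0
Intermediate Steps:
s = 0 (s = 0*5 = 0)
s*141 = 0*141 = 0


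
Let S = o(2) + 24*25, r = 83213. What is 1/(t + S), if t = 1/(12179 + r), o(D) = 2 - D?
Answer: 95392/57235201 ≈ 0.0016667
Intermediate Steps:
S = 600 (S = (2 - 1*2) + 24*25 = (2 - 2) + 600 = 0 + 600 = 600)
t = 1/95392 (t = 1/(12179 + 83213) = 1/95392 ≈ 1.0483e-5)
1/(t + S) = 1/(1/95392 + 600) = 1/(57235201/95392) = 95392/57235201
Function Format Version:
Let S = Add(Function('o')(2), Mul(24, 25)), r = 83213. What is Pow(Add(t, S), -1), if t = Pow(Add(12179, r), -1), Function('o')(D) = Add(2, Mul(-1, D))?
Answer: Rational(95392, 57235201) ≈ 0.0016667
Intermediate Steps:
S = 600 (S = Add(Add(2, Mul(-1, 2)), Mul(24, 25)) = Add(Add(2, -2), 600) = Add(0, 600) = 600)
t = Rational(1, 95392) (t = Pow(Add(12179, 83213), -1) = Pow(95392, -1) = Rational(1, 95392) ≈ 1.0483e-5)
Pow(Add(t, S), -1) = Pow(Add(Rational(1, 95392), 600), -1) = Pow(Rational(57235201, 95392), -1) = Rational(95392, 57235201)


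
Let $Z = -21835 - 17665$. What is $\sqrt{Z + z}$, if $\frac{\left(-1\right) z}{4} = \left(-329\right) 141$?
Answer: $2 \sqrt{36514} \approx 382.17$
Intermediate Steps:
$Z = -39500$
$z = 185556$ ($z = - 4 \left(\left(-329\right) 141\right) = \left(-4\right) \left(-46389\right) = 185556$)
$\sqrt{Z + z} = \sqrt{-39500 + 185556} = \sqrt{146056} = 2 \sqrt{36514}$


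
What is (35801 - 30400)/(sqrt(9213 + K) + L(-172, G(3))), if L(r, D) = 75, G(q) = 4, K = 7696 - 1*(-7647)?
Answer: -36825/1721 + 982*sqrt(6139)/1721 ≈ 23.310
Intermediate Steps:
K = 15343 (K = 7696 + 7647 = 15343)
(35801 - 30400)/(sqrt(9213 + K) + L(-172, G(3))) = (35801 - 30400)/(sqrt(9213 + 15343) + 75) = 5401/(sqrt(24556) + 75) = 5401/(2*sqrt(6139) + 75) = 5401/(75 + 2*sqrt(6139))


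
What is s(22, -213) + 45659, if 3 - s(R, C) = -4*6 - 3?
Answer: 45689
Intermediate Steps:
s(R, C) = 30 (s(R, C) = 3 - (-4*6 - 3) = 3 - (-24 - 3) = 3 - 1*(-27) = 3 + 27 = 30)
s(22, -213) + 45659 = 30 + 45659 = 45689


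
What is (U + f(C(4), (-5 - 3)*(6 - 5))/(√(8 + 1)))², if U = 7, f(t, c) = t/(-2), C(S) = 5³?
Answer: 6889/36 ≈ 191.36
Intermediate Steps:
C(S) = 125
f(t, c) = -t/2 (f(t, c) = t*(-½) = -t/2)
(U + f(C(4), (-5 - 3)*(6 - 5))/(√(8 + 1)))² = (7 + (-½*125)/(√(8 + 1)))² = (7 - 125/(2*(√9)))² = (7 - 125/2/3)² = (7 - 125/2*⅓)² = (7 - 125/6)² = (-83/6)² = 6889/36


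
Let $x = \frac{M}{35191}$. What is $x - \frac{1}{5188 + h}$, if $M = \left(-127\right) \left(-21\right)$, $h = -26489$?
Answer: $\frac{56844958}{749603491} \approx 0.075833$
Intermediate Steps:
$M = 2667$
$x = \frac{2667}{35191} \approx 0.075786$
$x - \frac{1}{5188 + h} = \frac{2667}{35191} - \frac{1}{5188 - 26489} = \frac{2667}{35191} - \frac{1}{-21301} = \frac{2667}{35191} - - \frac{1}{21301} = \frac{2667}{35191} + \frac{1}{21301} = \frac{56844958}{749603491}$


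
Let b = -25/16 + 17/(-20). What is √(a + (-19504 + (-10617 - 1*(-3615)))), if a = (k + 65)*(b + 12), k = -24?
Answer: I*√10445165/20 ≈ 161.59*I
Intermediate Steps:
b = -193/80 (b = -25*1/16 + 17*(-1/20) = -25/16 - 17/20 = -193/80 ≈ -2.4125)
a = 31447/80 (a = (-24 + 65)*(-193/80 + 12) = 41*(767/80) = 31447/80 ≈ 393.09)
√(a + (-19504 + (-10617 - 1*(-3615)))) = √(31447/80 + (-19504 + (-10617 - 1*(-3615)))) = √(31447/80 + (-19504 + (-10617 + 3615))) = √(31447/80 + (-19504 - 7002)) = √(31447/80 - 26506) = √(-2089033/80) = I*√10445165/20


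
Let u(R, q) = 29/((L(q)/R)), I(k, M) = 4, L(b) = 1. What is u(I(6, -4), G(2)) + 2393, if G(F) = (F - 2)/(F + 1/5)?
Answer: 2509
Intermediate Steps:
G(F) = (-2 + F)/(⅕ + F) (G(F) = (-2 + F)/(F + ⅕) = (-2 + F)/(⅕ + F))
u(R, q) = 29*R (u(R, q) = 29/((1/R)) = 29/(1/R) = 29*R)
u(I(6, -4), G(2)) + 2393 = 29*4 + 2393 = 116 + 2393 = 2509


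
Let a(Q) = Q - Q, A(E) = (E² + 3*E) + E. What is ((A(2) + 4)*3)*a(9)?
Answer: 0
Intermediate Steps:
A(E) = E² + 4*E
a(Q) = 0
((A(2) + 4)*3)*a(9) = ((2*(4 + 2) + 4)*3)*0 = ((2*6 + 4)*3)*0 = ((12 + 4)*3)*0 = (16*3)*0 = 48*0 = 0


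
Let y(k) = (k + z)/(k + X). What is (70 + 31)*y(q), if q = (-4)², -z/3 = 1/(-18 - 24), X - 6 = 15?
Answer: 22725/518 ≈ 43.871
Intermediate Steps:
X = 21 (X = 6 + 15 = 21)
z = 1/14 (z = -3/(-18 - 24) = -3/(-42) = -3*(-1/42) = 1/14 ≈ 0.071429)
q = 16
y(k) = (1/14 + k)/(21 + k) (y(k) = (k + 1/14)/(k + 21) = (1/14 + k)/(21 + k))
(70 + 31)*y(q) = (70 + 31)*((1/14 + 16)/(21 + 16)) = 101*((225/14)/37) = 101*((1/37)*(225/14)) = 101*(225/518) = 22725/518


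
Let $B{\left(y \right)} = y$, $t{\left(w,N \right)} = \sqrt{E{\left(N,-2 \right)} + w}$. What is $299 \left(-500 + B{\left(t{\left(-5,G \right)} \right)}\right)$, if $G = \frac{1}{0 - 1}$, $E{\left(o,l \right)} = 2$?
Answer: $-149500 + 299 i \sqrt{3} \approx -1.495 \cdot 10^{5} + 517.88 i$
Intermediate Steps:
$G = -1$ ($G = \frac{1}{-1} = -1$)
$t{\left(w,N \right)} = \sqrt{2 + w}$
$299 \left(-500 + B{\left(t{\left(-5,G \right)} \right)}\right) = 299 \left(-500 + \sqrt{2 - 5}\right) = 299 \left(-500 + \sqrt{-3}\right) = 299 \left(-500 + i \sqrt{3}\right) = -149500 + 299 i \sqrt{3}$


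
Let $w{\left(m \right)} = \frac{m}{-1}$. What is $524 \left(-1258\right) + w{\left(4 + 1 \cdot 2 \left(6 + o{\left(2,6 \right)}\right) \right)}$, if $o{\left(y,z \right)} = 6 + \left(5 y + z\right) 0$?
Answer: $-659220$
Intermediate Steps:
$o{\left(y,z \right)} = 6$ ($o{\left(y,z \right)} = 6 + \left(z + 5 y\right) 0 = 6 + 0 = 6$)
$w{\left(m \right)} = - m$ ($w{\left(m \right)} = m \left(-1\right) = - m$)
$524 \left(-1258\right) + w{\left(4 + 1 \cdot 2 \left(6 + o{\left(2,6 \right)}\right) \right)} = 524 \left(-1258\right) - \left(4 + 1 \cdot 2 \left(6 + 6\right)\right) = -659192 - \left(4 + 1 \cdot 2 \cdot 12\right) = -659192 - \left(4 + 1 \cdot 24\right) = -659192 - \left(4 + 24\right) = -659192 - 28 = -659220$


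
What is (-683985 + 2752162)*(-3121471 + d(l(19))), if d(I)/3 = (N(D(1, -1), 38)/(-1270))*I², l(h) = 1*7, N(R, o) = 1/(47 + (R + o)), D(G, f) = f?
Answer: -32795233018581599/5080 ≈ -6.4558e+12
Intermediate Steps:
N(R, o) = 1/(47 + R + o)
l(h) = 7
d(I) = -I²/35560 (d(I) = 3*((1/((47 - 1 + 38)*(-1270)))*I²) = 3*((-1/1270/84)*I²) = 3*(((1/84)*(-1/1270))*I²) = 3*(-I²/106680) = -I²/35560)
(-683985 + 2752162)*(-3121471 + d(l(19))) = (-683985 + 2752162)*(-3121471 - 1/35560*7²) = 2068177*(-3121471 - 1/35560*49) = 2068177*(-3121471 - 7/5080) = 2068177*(-15857072687/5080) = -32795233018581599/5080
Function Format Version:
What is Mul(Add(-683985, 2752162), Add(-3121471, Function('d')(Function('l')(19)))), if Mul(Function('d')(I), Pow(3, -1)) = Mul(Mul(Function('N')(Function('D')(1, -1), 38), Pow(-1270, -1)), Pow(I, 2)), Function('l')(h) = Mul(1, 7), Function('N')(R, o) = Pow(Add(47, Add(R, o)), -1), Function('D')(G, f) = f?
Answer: Rational(-32795233018581599, 5080) ≈ -6.4558e+12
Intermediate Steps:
Function('N')(R, o) = Pow(Add(47, R, o), -1)
Function('l')(h) = 7
Function('d')(I) = Mul(Rational(-1, 35560), Pow(I, 2)) (Function('d')(I) = Mul(3, Mul(Mul(Pow(Add(47, -1, 38), -1), Pow(-1270, -1)), Pow(I, 2))) = Mul(3, Mul(Mul(Pow(84, -1), Rational(-1, 1270)), Pow(I, 2))) = Mul(3, Mul(Mul(Rational(1, 84), Rational(-1, 1270)), Pow(I, 2))) = Mul(3, Mul(Rational(-1, 106680), Pow(I, 2))) = Mul(Rational(-1, 35560), Pow(I, 2)))
Mul(Add(-683985, 2752162), Add(-3121471, Function('d')(Function('l')(19)))) = Mul(Add(-683985, 2752162), Add(-3121471, Mul(Rational(-1, 35560), Pow(7, 2)))) = Mul(2068177, Add(-3121471, Mul(Rational(-1, 35560), 49))) = Mul(2068177, Add(-3121471, Rational(-7, 5080))) = Mul(2068177, Rational(-15857072687, 5080)) = Rational(-32795233018581599, 5080)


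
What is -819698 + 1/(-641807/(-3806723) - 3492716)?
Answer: -10898542051940092701/13295801687861 ≈ -8.1970e+5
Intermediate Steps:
-819698 + 1/(-641807/(-3806723) - 3492716) = -819698 + 1/(-641807*(-1/3806723) - 3492716) = -819698 + 1/(641807/3806723 - 3492716) = -819698 + 1/(-13295801687861/3806723) = -819698 - 3806723/13295801687861 = -10898542051940092701/13295801687861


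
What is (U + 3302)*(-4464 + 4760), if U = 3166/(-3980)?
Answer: 972270756/995 ≈ 9.7716e+5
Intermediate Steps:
U = -1583/1990 (U = 3166*(-1/3980) = -1583/1990 ≈ -0.79548)
(U + 3302)*(-4464 + 4760) = (-1583/1990 + 3302)*(-4464 + 4760) = (6569397/1990)*296 = 972270756/995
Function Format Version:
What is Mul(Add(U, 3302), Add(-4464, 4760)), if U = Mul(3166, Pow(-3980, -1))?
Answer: Rational(972270756, 995) ≈ 9.7716e+5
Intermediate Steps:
U = Rational(-1583, 1990) (U = Mul(3166, Rational(-1, 3980)) = Rational(-1583, 1990) ≈ -0.79548)
Mul(Add(U, 3302), Add(-4464, 4760)) = Mul(Add(Rational(-1583, 1990), 3302), Add(-4464, 4760)) = Mul(Rational(6569397, 1990), 296) = Rational(972270756, 995)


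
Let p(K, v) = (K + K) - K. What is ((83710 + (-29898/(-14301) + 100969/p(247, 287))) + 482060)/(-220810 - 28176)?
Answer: -222216367185/97722772238 ≈ -2.2739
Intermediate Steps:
p(K, v) = K (p(K, v) = 2*K - K = K)
((83710 + (-29898/(-14301) + 100969/p(247, 287))) + 482060)/(-220810 - 28176) = ((83710 + (-29898/(-14301) + 100969/247)) + 482060)/(-220810 - 28176) = ((83710 + (-29898*(-1/14301) + 100969*(1/247))) + 482060)/(-248986) = ((83710 + (3322/1589 + 100969/247)) + 482060)*(-1/248986) = ((83710 + 161260275/392483) + 482060)*(-1/248986) = (33016012205/392483 + 482060)*(-1/248986) = (222216367185/392483)*(-1/248986) = -222216367185/97722772238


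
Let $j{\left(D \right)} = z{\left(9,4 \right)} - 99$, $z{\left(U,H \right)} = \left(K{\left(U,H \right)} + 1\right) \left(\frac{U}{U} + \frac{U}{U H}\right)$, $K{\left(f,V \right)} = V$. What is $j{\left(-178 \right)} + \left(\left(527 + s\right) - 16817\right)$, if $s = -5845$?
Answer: $- \frac{88911}{4} \approx -22228.0$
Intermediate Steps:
$z{\left(U,H \right)} = \left(1 + H\right) \left(1 + \frac{1}{H}\right)$ ($z{\left(U,H \right)} = \left(H + 1\right) \left(\frac{U}{U} + \frac{U}{U H}\right) = \left(1 + H\right) \left(1 + \frac{U}{H U}\right) = \left(1 + H\right) \left(1 + U \frac{1}{H U}\right) = \left(1 + H\right) \left(1 + \frac{1}{H}\right)$)
$j{\left(D \right)} = - \frac{371}{4}$ ($j{\left(D \right)} = \left(2 + 4 + \frac{1}{4}\right) - 99 = \frac{25}{4} - 99 = - \frac{371}{4}$)
$j{\left(-178 \right)} + \left(\left(527 + s\right) - 16817\right) = - \frac{371}{4} + \left(\left(527 - 5845\right) - 16817\right) = - \frac{371}{4} - 22135 = - \frac{88911}{4}$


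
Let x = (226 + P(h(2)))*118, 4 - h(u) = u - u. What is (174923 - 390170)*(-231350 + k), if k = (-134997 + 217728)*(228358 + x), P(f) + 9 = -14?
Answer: -4493021262032334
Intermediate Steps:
h(u) = 4 (h(u) = 4 - (u - u) = 4 - 1*0 = 4 + 0 = 4)
P(f) = -23 (P(f) = -9 - 14 = -23)
x = 23954 (x = (226 - 23)*118 = 203*118 = 23954)
k = 20874024072 (k = (-134997 + 217728)*(228358 + 23954) = 82731*252312 = 20874024072)
(174923 - 390170)*(-231350 + k) = (174923 - 390170)*(-231350 + 20874024072) = -215247*20873792722 = -4493021262032334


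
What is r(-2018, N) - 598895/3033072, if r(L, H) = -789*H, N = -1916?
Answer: 4585167137233/3033072 ≈ 1.5117e+6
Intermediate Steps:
r(-2018, N) - 598895/3033072 = -789*(-1916) - 598895/3033072 = 1511724 - 598895/3033072 = 4585167137233/3033072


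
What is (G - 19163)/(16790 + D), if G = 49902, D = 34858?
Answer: 30739/51648 ≈ 0.59516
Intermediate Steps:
(G - 19163)/(16790 + D) = (49902 - 19163)/(16790 + 34858) = 30739/51648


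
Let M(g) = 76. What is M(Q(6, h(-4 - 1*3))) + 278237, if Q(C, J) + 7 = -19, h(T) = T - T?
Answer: 278313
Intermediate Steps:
h(T) = 0
Q(C, J) = -26 (Q(C, J) = -7 - 19 = -26)
M(Q(6, h(-4 - 1*3))) + 278237 = 76 + 278237 = 278313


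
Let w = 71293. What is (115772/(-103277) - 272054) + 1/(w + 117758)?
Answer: -5311772890739953/19524620127 ≈ -2.7206e+5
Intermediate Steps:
(115772/(-103277) - 272054) + 1/(w + 117758) = (115772/(-103277) - 272054) + 1/(71293 + 117758) = (115772*(-1/103277) - 272054) + 1/189051 = (-115772/103277 - 272054) + 1/189051 = -28097036730/103277 + 1/189051 = -5311772890739953/19524620127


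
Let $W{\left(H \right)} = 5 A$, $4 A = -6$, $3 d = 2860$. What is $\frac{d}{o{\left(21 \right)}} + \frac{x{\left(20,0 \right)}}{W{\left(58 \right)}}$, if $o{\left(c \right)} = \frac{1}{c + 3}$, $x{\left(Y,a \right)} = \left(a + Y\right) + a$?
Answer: $\frac{68632}{3} \approx 22877.0$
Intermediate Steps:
$d = \frac{2860}{3}$ ($d = \frac{1}{3} \cdot 2860 = \frac{2860}{3} \approx 953.33$)
$x{\left(Y,a \right)} = Y + 2 a$ ($x{\left(Y,a \right)} = \left(Y + a\right) + a = Y + 2 a$)
$A = - \frac{3}{2}$ ($A = \frac{1}{4} \left(-6\right) = - \frac{3}{2} \approx -1.5$)
$o{\left(c \right)} = \frac{1}{3 + c}$
$W{\left(H \right)} = - \frac{15}{2}$ ($W{\left(H \right)} = 5 \left(- \frac{3}{2}\right) = - \frac{15}{2}$)
$\frac{d}{o{\left(21 \right)}} + \frac{x{\left(20,0 \right)}}{W{\left(58 \right)}} = \frac{2860}{3 \frac{1}{3 + 21}} + \frac{20 + 2 \cdot 0}{- \frac{15}{2}} = \frac{2860}{3 \cdot \frac{1}{24}} + \left(20 + 0\right) \left(- \frac{2}{15}\right) = \frac{2860 \frac{1}{\frac{1}{24}}}{3} + 20 \left(- \frac{2}{15}\right) = \frac{2860}{3} \cdot 24 - \frac{8}{3} = 22880 - \frac{8}{3} = \frac{68632}{3}$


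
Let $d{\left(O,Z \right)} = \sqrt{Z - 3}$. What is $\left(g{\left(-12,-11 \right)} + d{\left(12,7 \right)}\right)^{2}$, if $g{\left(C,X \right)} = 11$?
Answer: $169$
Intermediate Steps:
$d{\left(O,Z \right)} = \sqrt{-3 + Z}$
$\left(g{\left(-12,-11 \right)} + d{\left(12,7 \right)}\right)^{2} = \left(11 + \sqrt{-3 + 7}\right)^{2} = \left(11 + \sqrt{4}\right)^{2} = \left(11 + 2\right)^{2} = 13^{2} = 169$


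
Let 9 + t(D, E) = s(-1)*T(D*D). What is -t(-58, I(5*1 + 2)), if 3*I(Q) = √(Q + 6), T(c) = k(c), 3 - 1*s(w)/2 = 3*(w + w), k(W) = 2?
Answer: -27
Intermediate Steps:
s(w) = 6 - 12*w (s(w) = 6 - 6*(w + w) = 6 - 6*2*w = 6 - 12*w)
T(c) = 2
I(Q) = √(6 + Q)/3 (I(Q) = √(Q + 6)/3 = √(6 + Q)/3)
t(D, E) = 27 (t(D, E) = -9 + (6 - 12*(-1))*2 = -9 + (6 + 12)*2 = -9 + 18*2 = -9 + 36 = 27)
-t(-58, I(5*1 + 2)) = -1*27 = -27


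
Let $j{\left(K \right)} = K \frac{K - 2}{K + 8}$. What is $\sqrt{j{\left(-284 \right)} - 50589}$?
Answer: $\frac{i \sqrt{242255343}}{69} \approx 225.57 i$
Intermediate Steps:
$j{\left(K \right)} = \frac{K \left(-2 + K\right)}{8 + K}$ ($j{\left(K \right)} = K \frac{-2 + K}{8 + K} = \frac{K \left(-2 + K\right)}{8 + K}$)
$\sqrt{j{\left(-284 \right)} - 50589} = \sqrt{- \frac{284 \left(-2 - 284\right)}{8 - 284} - 50589} = \sqrt{\left(-284\right) \frac{1}{-276} \left(-286\right) - 50589} = \sqrt{\left(-284\right) \left(- \frac{1}{276}\right) \left(-286\right) - 50589} = \sqrt{- \frac{20306}{69} - 50589} = \sqrt{- \frac{3510947}{69}} = \frac{i \sqrt{242255343}}{69}$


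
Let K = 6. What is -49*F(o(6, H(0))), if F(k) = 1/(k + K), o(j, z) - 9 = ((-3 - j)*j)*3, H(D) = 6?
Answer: ⅓ ≈ 0.33333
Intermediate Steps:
o(j, z) = 9 + 3*j*(-3 - j) (o(j, z) = 9 + ((-3 - j)*j)*3 = 9 + (j*(-3 - j))*3 = 9 + 3*j*(-3 - j))
F(k) = 1/(6 + k) (F(k) = 1/(k + 6) = 1/(6 + k))
-49*F(o(6, H(0))) = -49/(6 + (9 - 9*6 - 3*6²)) = -49/(6 + (9 - 54 - 3*36)) = -49/(6 + (9 - 54 - 108)) = -49/(6 - 153) = -49/(-147) = -49*(-1/147) = ⅓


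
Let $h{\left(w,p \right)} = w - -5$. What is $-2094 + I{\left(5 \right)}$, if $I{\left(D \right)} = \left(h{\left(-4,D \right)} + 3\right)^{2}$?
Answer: $-2078$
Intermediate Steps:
$h{\left(w,p \right)} = 5 + w$ ($h{\left(w,p \right)} = w + 5 = 5 + w$)
$I{\left(D \right)} = 16$ ($I{\left(D \right)} = \left(\left(5 - 4\right) + 3\right)^{2} = \left(1 + 3\right)^{2} = 4^{2} = 16$)
$-2094 + I{\left(5 \right)} = -2094 + 16 = -2078$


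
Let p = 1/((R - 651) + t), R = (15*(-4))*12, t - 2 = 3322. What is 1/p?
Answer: 1953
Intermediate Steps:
t = 3324 (t = 2 + 3322 = 3324)
R = -720 (R = -60*12 = -720)
p = 1/1953 (p = 1/((-720 - 651) + 3324) = 1/(-1371 + 3324) = 1/1953 ≈ 0.00051203)
1/p = 1/(1/1953) = 1953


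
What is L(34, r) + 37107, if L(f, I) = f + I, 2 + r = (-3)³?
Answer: 37112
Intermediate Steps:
r = -29 (r = -2 + (-3)³ = -2 - 27 = -29)
L(f, I) = I + f
L(34, r) + 37107 = (-29 + 34) + 37107 = 5 + 37107 = 37112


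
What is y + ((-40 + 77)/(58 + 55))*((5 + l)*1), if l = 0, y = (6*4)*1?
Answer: 2897/113 ≈ 25.637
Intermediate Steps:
y = 24 (y = 24*1 = 24)
y + ((-40 + 77)/(58 + 55))*((5 + l)*1) = 24 + ((-40 + 77)/(58 + 55))*((5 + 0)*1) = 24 + (37/113)*(5*1) = 24 + (37*(1/113))*5 = 24 + (37/113)*5 = 24 + 185/113 = 2897/113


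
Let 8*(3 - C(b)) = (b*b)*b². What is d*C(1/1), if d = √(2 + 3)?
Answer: 23*√5/8 ≈ 6.4287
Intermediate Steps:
d = √5 ≈ 2.2361
C(b) = 3 - b⁴/8 (C(b) = 3 - b*b*b²/8 = 3 - b²*b²/8 = 3 - b⁴/8)
d*C(1/1) = √5*(3 - (1/1)⁴/8) = √5*(3 - ⅛*1⁴) = √5*(3 - ⅛*1) = √5*(3 - ⅛) = √5*(23/8) = 23*√5/8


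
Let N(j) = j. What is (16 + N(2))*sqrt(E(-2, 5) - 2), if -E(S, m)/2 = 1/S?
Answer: 18*I ≈ 18.0*I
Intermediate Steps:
E(S, m) = -2/S
(16 + N(2))*sqrt(E(-2, 5) - 2) = (16 + 2)*sqrt(-2/(-2) - 2) = 18*sqrt(-2*(-1/2) - 2) = 18*sqrt(1 - 2) = 18*sqrt(-1) = 18*I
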